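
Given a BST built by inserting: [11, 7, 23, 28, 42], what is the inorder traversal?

Tree insertion order: [11, 7, 23, 28, 42]
Tree (level-order array): [11, 7, 23, None, None, None, 28, None, 42]
Inorder traversal: [7, 11, 23, 28, 42]


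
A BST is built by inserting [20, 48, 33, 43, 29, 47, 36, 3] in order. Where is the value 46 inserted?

Starting tree (level order): [20, 3, 48, None, None, 33, None, 29, 43, None, None, 36, 47]
Insertion path: 20 -> 48 -> 33 -> 43 -> 47
Result: insert 46 as left child of 47
Final tree (level order): [20, 3, 48, None, None, 33, None, 29, 43, None, None, 36, 47, None, None, 46]


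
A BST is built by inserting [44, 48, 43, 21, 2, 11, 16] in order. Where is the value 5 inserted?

Starting tree (level order): [44, 43, 48, 21, None, None, None, 2, None, None, 11, None, 16]
Insertion path: 44 -> 43 -> 21 -> 2 -> 11
Result: insert 5 as left child of 11
Final tree (level order): [44, 43, 48, 21, None, None, None, 2, None, None, 11, 5, 16]


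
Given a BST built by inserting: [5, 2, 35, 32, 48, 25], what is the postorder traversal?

Tree insertion order: [5, 2, 35, 32, 48, 25]
Tree (level-order array): [5, 2, 35, None, None, 32, 48, 25]
Postorder traversal: [2, 25, 32, 48, 35, 5]


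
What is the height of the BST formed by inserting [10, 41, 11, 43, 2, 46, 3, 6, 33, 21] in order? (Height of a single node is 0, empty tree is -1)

Insertion order: [10, 41, 11, 43, 2, 46, 3, 6, 33, 21]
Tree (level-order array): [10, 2, 41, None, 3, 11, 43, None, 6, None, 33, None, 46, None, None, 21]
Compute height bottom-up (empty subtree = -1):
  height(6) = 1 + max(-1, -1) = 0
  height(3) = 1 + max(-1, 0) = 1
  height(2) = 1 + max(-1, 1) = 2
  height(21) = 1 + max(-1, -1) = 0
  height(33) = 1 + max(0, -1) = 1
  height(11) = 1 + max(-1, 1) = 2
  height(46) = 1 + max(-1, -1) = 0
  height(43) = 1 + max(-1, 0) = 1
  height(41) = 1 + max(2, 1) = 3
  height(10) = 1 + max(2, 3) = 4
Height = 4


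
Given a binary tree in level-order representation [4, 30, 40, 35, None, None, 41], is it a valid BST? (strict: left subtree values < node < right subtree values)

Level-order array: [4, 30, 40, 35, None, None, 41]
Validate using subtree bounds (lo, hi): at each node, require lo < value < hi,
then recurse left with hi=value and right with lo=value.
Preorder trace (stopping at first violation):
  at node 4 with bounds (-inf, +inf): OK
  at node 30 with bounds (-inf, 4): VIOLATION
Node 30 violates its bound: not (-inf < 30 < 4).
Result: Not a valid BST


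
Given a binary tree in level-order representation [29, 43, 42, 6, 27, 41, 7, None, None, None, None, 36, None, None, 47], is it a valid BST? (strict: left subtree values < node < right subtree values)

Level-order array: [29, 43, 42, 6, 27, 41, 7, None, None, None, None, 36, None, None, 47]
Validate using subtree bounds (lo, hi): at each node, require lo < value < hi,
then recurse left with hi=value and right with lo=value.
Preorder trace (stopping at first violation):
  at node 29 with bounds (-inf, +inf): OK
  at node 43 with bounds (-inf, 29): VIOLATION
Node 43 violates its bound: not (-inf < 43 < 29).
Result: Not a valid BST


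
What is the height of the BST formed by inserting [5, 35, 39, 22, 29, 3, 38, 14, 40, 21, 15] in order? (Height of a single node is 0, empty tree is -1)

Insertion order: [5, 35, 39, 22, 29, 3, 38, 14, 40, 21, 15]
Tree (level-order array): [5, 3, 35, None, None, 22, 39, 14, 29, 38, 40, None, 21, None, None, None, None, None, None, 15]
Compute height bottom-up (empty subtree = -1):
  height(3) = 1 + max(-1, -1) = 0
  height(15) = 1 + max(-1, -1) = 0
  height(21) = 1 + max(0, -1) = 1
  height(14) = 1 + max(-1, 1) = 2
  height(29) = 1 + max(-1, -1) = 0
  height(22) = 1 + max(2, 0) = 3
  height(38) = 1 + max(-1, -1) = 0
  height(40) = 1 + max(-1, -1) = 0
  height(39) = 1 + max(0, 0) = 1
  height(35) = 1 + max(3, 1) = 4
  height(5) = 1 + max(0, 4) = 5
Height = 5


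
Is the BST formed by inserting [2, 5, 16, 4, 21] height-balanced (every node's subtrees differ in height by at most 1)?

Tree (level-order array): [2, None, 5, 4, 16, None, None, None, 21]
Definition: a tree is height-balanced if, at every node, |h(left) - h(right)| <= 1 (empty subtree has height -1).
Bottom-up per-node check:
  node 4: h_left=-1, h_right=-1, diff=0 [OK], height=0
  node 21: h_left=-1, h_right=-1, diff=0 [OK], height=0
  node 16: h_left=-1, h_right=0, diff=1 [OK], height=1
  node 5: h_left=0, h_right=1, diff=1 [OK], height=2
  node 2: h_left=-1, h_right=2, diff=3 [FAIL (|-1-2|=3 > 1)], height=3
Node 2 violates the condition: |-1 - 2| = 3 > 1.
Result: Not balanced


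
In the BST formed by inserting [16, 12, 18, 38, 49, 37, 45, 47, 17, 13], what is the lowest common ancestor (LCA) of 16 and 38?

Tree insertion order: [16, 12, 18, 38, 49, 37, 45, 47, 17, 13]
Tree (level-order array): [16, 12, 18, None, 13, 17, 38, None, None, None, None, 37, 49, None, None, 45, None, None, 47]
In a BST, the LCA of p=16, q=38 is the first node v on the
root-to-leaf path with p <= v <= q (go left if both < v, right if both > v).
Walk from root:
  at 16: 16 <= 16 <= 38, this is the LCA
LCA = 16


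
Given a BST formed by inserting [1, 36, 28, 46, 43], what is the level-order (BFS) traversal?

Tree insertion order: [1, 36, 28, 46, 43]
Tree (level-order array): [1, None, 36, 28, 46, None, None, 43]
BFS from the root, enqueuing left then right child of each popped node:
  queue [1] -> pop 1, enqueue [36], visited so far: [1]
  queue [36] -> pop 36, enqueue [28, 46], visited so far: [1, 36]
  queue [28, 46] -> pop 28, enqueue [none], visited so far: [1, 36, 28]
  queue [46] -> pop 46, enqueue [43], visited so far: [1, 36, 28, 46]
  queue [43] -> pop 43, enqueue [none], visited so far: [1, 36, 28, 46, 43]
Result: [1, 36, 28, 46, 43]


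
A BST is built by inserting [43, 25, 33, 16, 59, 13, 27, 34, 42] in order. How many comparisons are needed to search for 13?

Search path for 13: 43 -> 25 -> 16 -> 13
Found: True
Comparisons: 4


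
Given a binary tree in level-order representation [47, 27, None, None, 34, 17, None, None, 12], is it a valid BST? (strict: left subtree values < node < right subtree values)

Level-order array: [47, 27, None, None, 34, 17, None, None, 12]
Validate using subtree bounds (lo, hi): at each node, require lo < value < hi,
then recurse left with hi=value and right with lo=value.
Preorder trace (stopping at first violation):
  at node 47 with bounds (-inf, +inf): OK
  at node 27 with bounds (-inf, 47): OK
  at node 34 with bounds (27, 47): OK
  at node 17 with bounds (27, 34): VIOLATION
Node 17 violates its bound: not (27 < 17 < 34).
Result: Not a valid BST


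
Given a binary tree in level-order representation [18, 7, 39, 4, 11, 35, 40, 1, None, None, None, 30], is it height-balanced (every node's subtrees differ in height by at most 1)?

Tree (level-order array): [18, 7, 39, 4, 11, 35, 40, 1, None, None, None, 30]
Definition: a tree is height-balanced if, at every node, |h(left) - h(right)| <= 1 (empty subtree has height -1).
Bottom-up per-node check:
  node 1: h_left=-1, h_right=-1, diff=0 [OK], height=0
  node 4: h_left=0, h_right=-1, diff=1 [OK], height=1
  node 11: h_left=-1, h_right=-1, diff=0 [OK], height=0
  node 7: h_left=1, h_right=0, diff=1 [OK], height=2
  node 30: h_left=-1, h_right=-1, diff=0 [OK], height=0
  node 35: h_left=0, h_right=-1, diff=1 [OK], height=1
  node 40: h_left=-1, h_right=-1, diff=0 [OK], height=0
  node 39: h_left=1, h_right=0, diff=1 [OK], height=2
  node 18: h_left=2, h_right=2, diff=0 [OK], height=3
All nodes satisfy the balance condition.
Result: Balanced


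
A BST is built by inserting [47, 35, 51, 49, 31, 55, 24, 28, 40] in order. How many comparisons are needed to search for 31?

Search path for 31: 47 -> 35 -> 31
Found: True
Comparisons: 3


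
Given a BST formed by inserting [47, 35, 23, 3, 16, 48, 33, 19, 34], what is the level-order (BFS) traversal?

Tree insertion order: [47, 35, 23, 3, 16, 48, 33, 19, 34]
Tree (level-order array): [47, 35, 48, 23, None, None, None, 3, 33, None, 16, None, 34, None, 19]
BFS from the root, enqueuing left then right child of each popped node:
  queue [47] -> pop 47, enqueue [35, 48], visited so far: [47]
  queue [35, 48] -> pop 35, enqueue [23], visited so far: [47, 35]
  queue [48, 23] -> pop 48, enqueue [none], visited so far: [47, 35, 48]
  queue [23] -> pop 23, enqueue [3, 33], visited so far: [47, 35, 48, 23]
  queue [3, 33] -> pop 3, enqueue [16], visited so far: [47, 35, 48, 23, 3]
  queue [33, 16] -> pop 33, enqueue [34], visited so far: [47, 35, 48, 23, 3, 33]
  queue [16, 34] -> pop 16, enqueue [19], visited so far: [47, 35, 48, 23, 3, 33, 16]
  queue [34, 19] -> pop 34, enqueue [none], visited so far: [47, 35, 48, 23, 3, 33, 16, 34]
  queue [19] -> pop 19, enqueue [none], visited so far: [47, 35, 48, 23, 3, 33, 16, 34, 19]
Result: [47, 35, 48, 23, 3, 33, 16, 34, 19]


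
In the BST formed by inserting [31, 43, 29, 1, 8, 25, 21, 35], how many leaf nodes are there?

Tree built from: [31, 43, 29, 1, 8, 25, 21, 35]
Tree (level-order array): [31, 29, 43, 1, None, 35, None, None, 8, None, None, None, 25, 21]
Rule: A leaf has 0 children.
Per-node child counts:
  node 31: 2 child(ren)
  node 29: 1 child(ren)
  node 1: 1 child(ren)
  node 8: 1 child(ren)
  node 25: 1 child(ren)
  node 21: 0 child(ren)
  node 43: 1 child(ren)
  node 35: 0 child(ren)
Matching nodes: [21, 35]
Count of leaf nodes: 2


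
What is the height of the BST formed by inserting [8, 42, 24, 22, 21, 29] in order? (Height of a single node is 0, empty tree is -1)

Insertion order: [8, 42, 24, 22, 21, 29]
Tree (level-order array): [8, None, 42, 24, None, 22, 29, 21]
Compute height bottom-up (empty subtree = -1):
  height(21) = 1 + max(-1, -1) = 0
  height(22) = 1 + max(0, -1) = 1
  height(29) = 1 + max(-1, -1) = 0
  height(24) = 1 + max(1, 0) = 2
  height(42) = 1 + max(2, -1) = 3
  height(8) = 1 + max(-1, 3) = 4
Height = 4


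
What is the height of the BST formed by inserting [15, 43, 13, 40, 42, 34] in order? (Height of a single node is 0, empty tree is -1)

Insertion order: [15, 43, 13, 40, 42, 34]
Tree (level-order array): [15, 13, 43, None, None, 40, None, 34, 42]
Compute height bottom-up (empty subtree = -1):
  height(13) = 1 + max(-1, -1) = 0
  height(34) = 1 + max(-1, -1) = 0
  height(42) = 1 + max(-1, -1) = 0
  height(40) = 1 + max(0, 0) = 1
  height(43) = 1 + max(1, -1) = 2
  height(15) = 1 + max(0, 2) = 3
Height = 3


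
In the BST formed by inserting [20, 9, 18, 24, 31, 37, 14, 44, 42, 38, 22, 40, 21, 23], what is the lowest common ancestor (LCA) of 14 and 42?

Tree insertion order: [20, 9, 18, 24, 31, 37, 14, 44, 42, 38, 22, 40, 21, 23]
Tree (level-order array): [20, 9, 24, None, 18, 22, 31, 14, None, 21, 23, None, 37, None, None, None, None, None, None, None, 44, 42, None, 38, None, None, 40]
In a BST, the LCA of p=14, q=42 is the first node v on the
root-to-leaf path with p <= v <= q (go left if both < v, right if both > v).
Walk from root:
  at 20: 14 <= 20 <= 42, this is the LCA
LCA = 20


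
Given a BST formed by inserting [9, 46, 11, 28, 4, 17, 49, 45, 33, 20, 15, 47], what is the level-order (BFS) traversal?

Tree insertion order: [9, 46, 11, 28, 4, 17, 49, 45, 33, 20, 15, 47]
Tree (level-order array): [9, 4, 46, None, None, 11, 49, None, 28, 47, None, 17, 45, None, None, 15, 20, 33]
BFS from the root, enqueuing left then right child of each popped node:
  queue [9] -> pop 9, enqueue [4, 46], visited so far: [9]
  queue [4, 46] -> pop 4, enqueue [none], visited so far: [9, 4]
  queue [46] -> pop 46, enqueue [11, 49], visited so far: [9, 4, 46]
  queue [11, 49] -> pop 11, enqueue [28], visited so far: [9, 4, 46, 11]
  queue [49, 28] -> pop 49, enqueue [47], visited so far: [9, 4, 46, 11, 49]
  queue [28, 47] -> pop 28, enqueue [17, 45], visited so far: [9, 4, 46, 11, 49, 28]
  queue [47, 17, 45] -> pop 47, enqueue [none], visited so far: [9, 4, 46, 11, 49, 28, 47]
  queue [17, 45] -> pop 17, enqueue [15, 20], visited so far: [9, 4, 46, 11, 49, 28, 47, 17]
  queue [45, 15, 20] -> pop 45, enqueue [33], visited so far: [9, 4, 46, 11, 49, 28, 47, 17, 45]
  queue [15, 20, 33] -> pop 15, enqueue [none], visited so far: [9, 4, 46, 11, 49, 28, 47, 17, 45, 15]
  queue [20, 33] -> pop 20, enqueue [none], visited so far: [9, 4, 46, 11, 49, 28, 47, 17, 45, 15, 20]
  queue [33] -> pop 33, enqueue [none], visited so far: [9, 4, 46, 11, 49, 28, 47, 17, 45, 15, 20, 33]
Result: [9, 4, 46, 11, 49, 28, 47, 17, 45, 15, 20, 33]


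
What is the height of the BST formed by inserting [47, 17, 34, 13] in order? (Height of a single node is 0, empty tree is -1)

Insertion order: [47, 17, 34, 13]
Tree (level-order array): [47, 17, None, 13, 34]
Compute height bottom-up (empty subtree = -1):
  height(13) = 1 + max(-1, -1) = 0
  height(34) = 1 + max(-1, -1) = 0
  height(17) = 1 + max(0, 0) = 1
  height(47) = 1 + max(1, -1) = 2
Height = 2


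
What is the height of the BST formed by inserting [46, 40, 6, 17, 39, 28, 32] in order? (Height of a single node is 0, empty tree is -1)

Insertion order: [46, 40, 6, 17, 39, 28, 32]
Tree (level-order array): [46, 40, None, 6, None, None, 17, None, 39, 28, None, None, 32]
Compute height bottom-up (empty subtree = -1):
  height(32) = 1 + max(-1, -1) = 0
  height(28) = 1 + max(-1, 0) = 1
  height(39) = 1 + max(1, -1) = 2
  height(17) = 1 + max(-1, 2) = 3
  height(6) = 1 + max(-1, 3) = 4
  height(40) = 1 + max(4, -1) = 5
  height(46) = 1 + max(5, -1) = 6
Height = 6


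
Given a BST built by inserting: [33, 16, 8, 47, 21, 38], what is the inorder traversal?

Tree insertion order: [33, 16, 8, 47, 21, 38]
Tree (level-order array): [33, 16, 47, 8, 21, 38]
Inorder traversal: [8, 16, 21, 33, 38, 47]


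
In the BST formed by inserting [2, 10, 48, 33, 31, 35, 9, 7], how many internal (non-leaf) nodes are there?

Tree built from: [2, 10, 48, 33, 31, 35, 9, 7]
Tree (level-order array): [2, None, 10, 9, 48, 7, None, 33, None, None, None, 31, 35]
Rule: An internal node has at least one child.
Per-node child counts:
  node 2: 1 child(ren)
  node 10: 2 child(ren)
  node 9: 1 child(ren)
  node 7: 0 child(ren)
  node 48: 1 child(ren)
  node 33: 2 child(ren)
  node 31: 0 child(ren)
  node 35: 0 child(ren)
Matching nodes: [2, 10, 9, 48, 33]
Count of internal (non-leaf) nodes: 5


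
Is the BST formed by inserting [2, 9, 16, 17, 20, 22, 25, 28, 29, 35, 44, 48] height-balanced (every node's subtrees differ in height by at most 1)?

Tree (level-order array): [2, None, 9, None, 16, None, 17, None, 20, None, 22, None, 25, None, 28, None, 29, None, 35, None, 44, None, 48]
Definition: a tree is height-balanced if, at every node, |h(left) - h(right)| <= 1 (empty subtree has height -1).
Bottom-up per-node check:
  node 48: h_left=-1, h_right=-1, diff=0 [OK], height=0
  node 44: h_left=-1, h_right=0, diff=1 [OK], height=1
  node 35: h_left=-1, h_right=1, diff=2 [FAIL (|-1-1|=2 > 1)], height=2
  node 29: h_left=-1, h_right=2, diff=3 [FAIL (|-1-2|=3 > 1)], height=3
  node 28: h_left=-1, h_right=3, diff=4 [FAIL (|-1-3|=4 > 1)], height=4
  node 25: h_left=-1, h_right=4, diff=5 [FAIL (|-1-4|=5 > 1)], height=5
  node 22: h_left=-1, h_right=5, diff=6 [FAIL (|-1-5|=6 > 1)], height=6
  node 20: h_left=-1, h_right=6, diff=7 [FAIL (|-1-6|=7 > 1)], height=7
  node 17: h_left=-1, h_right=7, diff=8 [FAIL (|-1-7|=8 > 1)], height=8
  node 16: h_left=-1, h_right=8, diff=9 [FAIL (|-1-8|=9 > 1)], height=9
  node 9: h_left=-1, h_right=9, diff=10 [FAIL (|-1-9|=10 > 1)], height=10
  node 2: h_left=-1, h_right=10, diff=11 [FAIL (|-1-10|=11 > 1)], height=11
Node 35 violates the condition: |-1 - 1| = 2 > 1.
Result: Not balanced


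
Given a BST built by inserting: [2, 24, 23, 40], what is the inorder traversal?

Tree insertion order: [2, 24, 23, 40]
Tree (level-order array): [2, None, 24, 23, 40]
Inorder traversal: [2, 23, 24, 40]


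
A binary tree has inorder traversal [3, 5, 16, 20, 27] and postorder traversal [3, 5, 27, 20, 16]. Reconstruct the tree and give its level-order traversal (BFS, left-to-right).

Inorder:   [3, 5, 16, 20, 27]
Postorder: [3, 5, 27, 20, 16]
Algorithm: postorder visits root last, so walk postorder right-to-left;
each value is the root of the current inorder slice — split it at that
value, recurse on the right subtree first, then the left.
Recursive splits:
  root=16; inorder splits into left=[3, 5], right=[20, 27]
  root=20; inorder splits into left=[], right=[27]
  root=27; inorder splits into left=[], right=[]
  root=5; inorder splits into left=[3], right=[]
  root=3; inorder splits into left=[], right=[]
Reconstructed level-order: [16, 5, 20, 3, 27]


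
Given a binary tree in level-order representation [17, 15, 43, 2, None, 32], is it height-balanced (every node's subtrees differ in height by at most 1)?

Tree (level-order array): [17, 15, 43, 2, None, 32]
Definition: a tree is height-balanced if, at every node, |h(left) - h(right)| <= 1 (empty subtree has height -1).
Bottom-up per-node check:
  node 2: h_left=-1, h_right=-1, diff=0 [OK], height=0
  node 15: h_left=0, h_right=-1, diff=1 [OK], height=1
  node 32: h_left=-1, h_right=-1, diff=0 [OK], height=0
  node 43: h_left=0, h_right=-1, diff=1 [OK], height=1
  node 17: h_left=1, h_right=1, diff=0 [OK], height=2
All nodes satisfy the balance condition.
Result: Balanced


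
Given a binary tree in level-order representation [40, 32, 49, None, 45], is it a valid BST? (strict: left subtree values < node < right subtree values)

Level-order array: [40, 32, 49, None, 45]
Validate using subtree bounds (lo, hi): at each node, require lo < value < hi,
then recurse left with hi=value and right with lo=value.
Preorder trace (stopping at first violation):
  at node 40 with bounds (-inf, +inf): OK
  at node 32 with bounds (-inf, 40): OK
  at node 45 with bounds (32, 40): VIOLATION
Node 45 violates its bound: not (32 < 45 < 40).
Result: Not a valid BST


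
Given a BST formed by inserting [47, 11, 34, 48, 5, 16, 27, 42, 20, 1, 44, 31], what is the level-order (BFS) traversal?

Tree insertion order: [47, 11, 34, 48, 5, 16, 27, 42, 20, 1, 44, 31]
Tree (level-order array): [47, 11, 48, 5, 34, None, None, 1, None, 16, 42, None, None, None, 27, None, 44, 20, 31]
BFS from the root, enqueuing left then right child of each popped node:
  queue [47] -> pop 47, enqueue [11, 48], visited so far: [47]
  queue [11, 48] -> pop 11, enqueue [5, 34], visited so far: [47, 11]
  queue [48, 5, 34] -> pop 48, enqueue [none], visited so far: [47, 11, 48]
  queue [5, 34] -> pop 5, enqueue [1], visited so far: [47, 11, 48, 5]
  queue [34, 1] -> pop 34, enqueue [16, 42], visited so far: [47, 11, 48, 5, 34]
  queue [1, 16, 42] -> pop 1, enqueue [none], visited so far: [47, 11, 48, 5, 34, 1]
  queue [16, 42] -> pop 16, enqueue [27], visited so far: [47, 11, 48, 5, 34, 1, 16]
  queue [42, 27] -> pop 42, enqueue [44], visited so far: [47, 11, 48, 5, 34, 1, 16, 42]
  queue [27, 44] -> pop 27, enqueue [20, 31], visited so far: [47, 11, 48, 5, 34, 1, 16, 42, 27]
  queue [44, 20, 31] -> pop 44, enqueue [none], visited so far: [47, 11, 48, 5, 34, 1, 16, 42, 27, 44]
  queue [20, 31] -> pop 20, enqueue [none], visited so far: [47, 11, 48, 5, 34, 1, 16, 42, 27, 44, 20]
  queue [31] -> pop 31, enqueue [none], visited so far: [47, 11, 48, 5, 34, 1, 16, 42, 27, 44, 20, 31]
Result: [47, 11, 48, 5, 34, 1, 16, 42, 27, 44, 20, 31]


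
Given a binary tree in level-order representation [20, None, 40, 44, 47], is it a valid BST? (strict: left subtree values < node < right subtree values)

Level-order array: [20, None, 40, 44, 47]
Validate using subtree bounds (lo, hi): at each node, require lo < value < hi,
then recurse left with hi=value and right with lo=value.
Preorder trace (stopping at first violation):
  at node 20 with bounds (-inf, +inf): OK
  at node 40 with bounds (20, +inf): OK
  at node 44 with bounds (20, 40): VIOLATION
Node 44 violates its bound: not (20 < 44 < 40).
Result: Not a valid BST


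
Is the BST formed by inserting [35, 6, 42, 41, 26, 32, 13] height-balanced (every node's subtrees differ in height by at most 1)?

Tree (level-order array): [35, 6, 42, None, 26, 41, None, 13, 32]
Definition: a tree is height-balanced if, at every node, |h(left) - h(right)| <= 1 (empty subtree has height -1).
Bottom-up per-node check:
  node 13: h_left=-1, h_right=-1, diff=0 [OK], height=0
  node 32: h_left=-1, h_right=-1, diff=0 [OK], height=0
  node 26: h_left=0, h_right=0, diff=0 [OK], height=1
  node 6: h_left=-1, h_right=1, diff=2 [FAIL (|-1-1|=2 > 1)], height=2
  node 41: h_left=-1, h_right=-1, diff=0 [OK], height=0
  node 42: h_left=0, h_right=-1, diff=1 [OK], height=1
  node 35: h_left=2, h_right=1, diff=1 [OK], height=3
Node 6 violates the condition: |-1 - 1| = 2 > 1.
Result: Not balanced


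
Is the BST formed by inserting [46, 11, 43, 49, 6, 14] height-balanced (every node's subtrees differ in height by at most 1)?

Tree (level-order array): [46, 11, 49, 6, 43, None, None, None, None, 14]
Definition: a tree is height-balanced if, at every node, |h(left) - h(right)| <= 1 (empty subtree has height -1).
Bottom-up per-node check:
  node 6: h_left=-1, h_right=-1, diff=0 [OK], height=0
  node 14: h_left=-1, h_right=-1, diff=0 [OK], height=0
  node 43: h_left=0, h_right=-1, diff=1 [OK], height=1
  node 11: h_left=0, h_right=1, diff=1 [OK], height=2
  node 49: h_left=-1, h_right=-1, diff=0 [OK], height=0
  node 46: h_left=2, h_right=0, diff=2 [FAIL (|2-0|=2 > 1)], height=3
Node 46 violates the condition: |2 - 0| = 2 > 1.
Result: Not balanced


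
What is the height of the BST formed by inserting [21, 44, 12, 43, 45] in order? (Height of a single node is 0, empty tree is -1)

Insertion order: [21, 44, 12, 43, 45]
Tree (level-order array): [21, 12, 44, None, None, 43, 45]
Compute height bottom-up (empty subtree = -1):
  height(12) = 1 + max(-1, -1) = 0
  height(43) = 1 + max(-1, -1) = 0
  height(45) = 1 + max(-1, -1) = 0
  height(44) = 1 + max(0, 0) = 1
  height(21) = 1 + max(0, 1) = 2
Height = 2


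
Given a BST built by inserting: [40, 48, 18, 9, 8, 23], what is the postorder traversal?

Tree insertion order: [40, 48, 18, 9, 8, 23]
Tree (level-order array): [40, 18, 48, 9, 23, None, None, 8]
Postorder traversal: [8, 9, 23, 18, 48, 40]


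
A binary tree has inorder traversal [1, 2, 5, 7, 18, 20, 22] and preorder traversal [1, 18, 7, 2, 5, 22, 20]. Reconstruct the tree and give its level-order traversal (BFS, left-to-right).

Inorder:  [1, 2, 5, 7, 18, 20, 22]
Preorder: [1, 18, 7, 2, 5, 22, 20]
Algorithm: preorder visits root first, so consume preorder in order;
for each root, split the current inorder slice at that value into
left-subtree inorder and right-subtree inorder, then recurse.
Recursive splits:
  root=1; inorder splits into left=[], right=[2, 5, 7, 18, 20, 22]
  root=18; inorder splits into left=[2, 5, 7], right=[20, 22]
  root=7; inorder splits into left=[2, 5], right=[]
  root=2; inorder splits into left=[], right=[5]
  root=5; inorder splits into left=[], right=[]
  root=22; inorder splits into left=[20], right=[]
  root=20; inorder splits into left=[], right=[]
Reconstructed level-order: [1, 18, 7, 22, 2, 20, 5]


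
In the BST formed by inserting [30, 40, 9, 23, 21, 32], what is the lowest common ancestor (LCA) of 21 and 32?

Tree insertion order: [30, 40, 9, 23, 21, 32]
Tree (level-order array): [30, 9, 40, None, 23, 32, None, 21]
In a BST, the LCA of p=21, q=32 is the first node v on the
root-to-leaf path with p <= v <= q (go left if both < v, right if both > v).
Walk from root:
  at 30: 21 <= 30 <= 32, this is the LCA
LCA = 30


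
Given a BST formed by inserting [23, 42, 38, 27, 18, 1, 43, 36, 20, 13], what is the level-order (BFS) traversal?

Tree insertion order: [23, 42, 38, 27, 18, 1, 43, 36, 20, 13]
Tree (level-order array): [23, 18, 42, 1, 20, 38, 43, None, 13, None, None, 27, None, None, None, None, None, None, 36]
BFS from the root, enqueuing left then right child of each popped node:
  queue [23] -> pop 23, enqueue [18, 42], visited so far: [23]
  queue [18, 42] -> pop 18, enqueue [1, 20], visited so far: [23, 18]
  queue [42, 1, 20] -> pop 42, enqueue [38, 43], visited so far: [23, 18, 42]
  queue [1, 20, 38, 43] -> pop 1, enqueue [13], visited so far: [23, 18, 42, 1]
  queue [20, 38, 43, 13] -> pop 20, enqueue [none], visited so far: [23, 18, 42, 1, 20]
  queue [38, 43, 13] -> pop 38, enqueue [27], visited so far: [23, 18, 42, 1, 20, 38]
  queue [43, 13, 27] -> pop 43, enqueue [none], visited so far: [23, 18, 42, 1, 20, 38, 43]
  queue [13, 27] -> pop 13, enqueue [none], visited so far: [23, 18, 42, 1, 20, 38, 43, 13]
  queue [27] -> pop 27, enqueue [36], visited so far: [23, 18, 42, 1, 20, 38, 43, 13, 27]
  queue [36] -> pop 36, enqueue [none], visited so far: [23, 18, 42, 1, 20, 38, 43, 13, 27, 36]
Result: [23, 18, 42, 1, 20, 38, 43, 13, 27, 36]


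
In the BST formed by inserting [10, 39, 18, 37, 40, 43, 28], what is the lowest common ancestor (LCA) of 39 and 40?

Tree insertion order: [10, 39, 18, 37, 40, 43, 28]
Tree (level-order array): [10, None, 39, 18, 40, None, 37, None, 43, 28]
In a BST, the LCA of p=39, q=40 is the first node v on the
root-to-leaf path with p <= v <= q (go left if both < v, right if both > v).
Walk from root:
  at 10: both 39 and 40 > 10, go right
  at 39: 39 <= 39 <= 40, this is the LCA
LCA = 39


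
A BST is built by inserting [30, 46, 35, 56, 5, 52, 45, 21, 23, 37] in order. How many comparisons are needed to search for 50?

Search path for 50: 30 -> 46 -> 56 -> 52
Found: False
Comparisons: 4


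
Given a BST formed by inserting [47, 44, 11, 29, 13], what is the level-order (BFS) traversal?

Tree insertion order: [47, 44, 11, 29, 13]
Tree (level-order array): [47, 44, None, 11, None, None, 29, 13]
BFS from the root, enqueuing left then right child of each popped node:
  queue [47] -> pop 47, enqueue [44], visited so far: [47]
  queue [44] -> pop 44, enqueue [11], visited so far: [47, 44]
  queue [11] -> pop 11, enqueue [29], visited so far: [47, 44, 11]
  queue [29] -> pop 29, enqueue [13], visited so far: [47, 44, 11, 29]
  queue [13] -> pop 13, enqueue [none], visited so far: [47, 44, 11, 29, 13]
Result: [47, 44, 11, 29, 13]


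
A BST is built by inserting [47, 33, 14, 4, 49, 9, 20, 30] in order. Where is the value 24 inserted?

Starting tree (level order): [47, 33, 49, 14, None, None, None, 4, 20, None, 9, None, 30]
Insertion path: 47 -> 33 -> 14 -> 20 -> 30
Result: insert 24 as left child of 30
Final tree (level order): [47, 33, 49, 14, None, None, None, 4, 20, None, 9, None, 30, None, None, 24]


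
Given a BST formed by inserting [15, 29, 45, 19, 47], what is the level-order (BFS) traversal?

Tree insertion order: [15, 29, 45, 19, 47]
Tree (level-order array): [15, None, 29, 19, 45, None, None, None, 47]
BFS from the root, enqueuing left then right child of each popped node:
  queue [15] -> pop 15, enqueue [29], visited so far: [15]
  queue [29] -> pop 29, enqueue [19, 45], visited so far: [15, 29]
  queue [19, 45] -> pop 19, enqueue [none], visited so far: [15, 29, 19]
  queue [45] -> pop 45, enqueue [47], visited so far: [15, 29, 19, 45]
  queue [47] -> pop 47, enqueue [none], visited so far: [15, 29, 19, 45, 47]
Result: [15, 29, 19, 45, 47]


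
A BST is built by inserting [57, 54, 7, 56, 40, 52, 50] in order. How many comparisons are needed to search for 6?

Search path for 6: 57 -> 54 -> 7
Found: False
Comparisons: 3


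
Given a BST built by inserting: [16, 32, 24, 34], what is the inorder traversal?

Tree insertion order: [16, 32, 24, 34]
Tree (level-order array): [16, None, 32, 24, 34]
Inorder traversal: [16, 24, 32, 34]


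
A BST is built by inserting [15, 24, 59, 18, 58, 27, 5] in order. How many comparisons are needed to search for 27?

Search path for 27: 15 -> 24 -> 59 -> 58 -> 27
Found: True
Comparisons: 5


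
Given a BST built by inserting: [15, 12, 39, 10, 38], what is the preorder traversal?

Tree insertion order: [15, 12, 39, 10, 38]
Tree (level-order array): [15, 12, 39, 10, None, 38]
Preorder traversal: [15, 12, 10, 39, 38]


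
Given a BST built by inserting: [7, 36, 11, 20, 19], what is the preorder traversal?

Tree insertion order: [7, 36, 11, 20, 19]
Tree (level-order array): [7, None, 36, 11, None, None, 20, 19]
Preorder traversal: [7, 36, 11, 20, 19]


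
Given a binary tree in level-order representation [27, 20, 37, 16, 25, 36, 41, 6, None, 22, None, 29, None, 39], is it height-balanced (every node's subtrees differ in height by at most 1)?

Tree (level-order array): [27, 20, 37, 16, 25, 36, 41, 6, None, 22, None, 29, None, 39]
Definition: a tree is height-balanced if, at every node, |h(left) - h(right)| <= 1 (empty subtree has height -1).
Bottom-up per-node check:
  node 6: h_left=-1, h_right=-1, diff=0 [OK], height=0
  node 16: h_left=0, h_right=-1, diff=1 [OK], height=1
  node 22: h_left=-1, h_right=-1, diff=0 [OK], height=0
  node 25: h_left=0, h_right=-1, diff=1 [OK], height=1
  node 20: h_left=1, h_right=1, diff=0 [OK], height=2
  node 29: h_left=-1, h_right=-1, diff=0 [OK], height=0
  node 36: h_left=0, h_right=-1, diff=1 [OK], height=1
  node 39: h_left=-1, h_right=-1, diff=0 [OK], height=0
  node 41: h_left=0, h_right=-1, diff=1 [OK], height=1
  node 37: h_left=1, h_right=1, diff=0 [OK], height=2
  node 27: h_left=2, h_right=2, diff=0 [OK], height=3
All nodes satisfy the balance condition.
Result: Balanced


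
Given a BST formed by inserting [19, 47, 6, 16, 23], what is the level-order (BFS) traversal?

Tree insertion order: [19, 47, 6, 16, 23]
Tree (level-order array): [19, 6, 47, None, 16, 23]
BFS from the root, enqueuing left then right child of each popped node:
  queue [19] -> pop 19, enqueue [6, 47], visited so far: [19]
  queue [6, 47] -> pop 6, enqueue [16], visited so far: [19, 6]
  queue [47, 16] -> pop 47, enqueue [23], visited so far: [19, 6, 47]
  queue [16, 23] -> pop 16, enqueue [none], visited so far: [19, 6, 47, 16]
  queue [23] -> pop 23, enqueue [none], visited so far: [19, 6, 47, 16, 23]
Result: [19, 6, 47, 16, 23]


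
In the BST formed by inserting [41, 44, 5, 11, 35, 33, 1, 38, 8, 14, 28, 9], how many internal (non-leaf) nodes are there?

Tree built from: [41, 44, 5, 11, 35, 33, 1, 38, 8, 14, 28, 9]
Tree (level-order array): [41, 5, 44, 1, 11, None, None, None, None, 8, 35, None, 9, 33, 38, None, None, 14, None, None, None, None, 28]
Rule: An internal node has at least one child.
Per-node child counts:
  node 41: 2 child(ren)
  node 5: 2 child(ren)
  node 1: 0 child(ren)
  node 11: 2 child(ren)
  node 8: 1 child(ren)
  node 9: 0 child(ren)
  node 35: 2 child(ren)
  node 33: 1 child(ren)
  node 14: 1 child(ren)
  node 28: 0 child(ren)
  node 38: 0 child(ren)
  node 44: 0 child(ren)
Matching nodes: [41, 5, 11, 8, 35, 33, 14]
Count of internal (non-leaf) nodes: 7


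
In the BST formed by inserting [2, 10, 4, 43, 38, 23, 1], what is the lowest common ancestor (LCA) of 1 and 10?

Tree insertion order: [2, 10, 4, 43, 38, 23, 1]
Tree (level-order array): [2, 1, 10, None, None, 4, 43, None, None, 38, None, 23]
In a BST, the LCA of p=1, q=10 is the first node v on the
root-to-leaf path with p <= v <= q (go left if both < v, right if both > v).
Walk from root:
  at 2: 1 <= 2 <= 10, this is the LCA
LCA = 2


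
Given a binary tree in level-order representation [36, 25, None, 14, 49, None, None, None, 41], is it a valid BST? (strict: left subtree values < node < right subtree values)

Level-order array: [36, 25, None, 14, 49, None, None, None, 41]
Validate using subtree bounds (lo, hi): at each node, require lo < value < hi,
then recurse left with hi=value and right with lo=value.
Preorder trace (stopping at first violation):
  at node 36 with bounds (-inf, +inf): OK
  at node 25 with bounds (-inf, 36): OK
  at node 14 with bounds (-inf, 25): OK
  at node 49 with bounds (25, 36): VIOLATION
Node 49 violates its bound: not (25 < 49 < 36).
Result: Not a valid BST


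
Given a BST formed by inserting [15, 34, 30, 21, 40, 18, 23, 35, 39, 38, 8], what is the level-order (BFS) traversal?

Tree insertion order: [15, 34, 30, 21, 40, 18, 23, 35, 39, 38, 8]
Tree (level-order array): [15, 8, 34, None, None, 30, 40, 21, None, 35, None, 18, 23, None, 39, None, None, None, None, 38]
BFS from the root, enqueuing left then right child of each popped node:
  queue [15] -> pop 15, enqueue [8, 34], visited so far: [15]
  queue [8, 34] -> pop 8, enqueue [none], visited so far: [15, 8]
  queue [34] -> pop 34, enqueue [30, 40], visited so far: [15, 8, 34]
  queue [30, 40] -> pop 30, enqueue [21], visited so far: [15, 8, 34, 30]
  queue [40, 21] -> pop 40, enqueue [35], visited so far: [15, 8, 34, 30, 40]
  queue [21, 35] -> pop 21, enqueue [18, 23], visited so far: [15, 8, 34, 30, 40, 21]
  queue [35, 18, 23] -> pop 35, enqueue [39], visited so far: [15, 8, 34, 30, 40, 21, 35]
  queue [18, 23, 39] -> pop 18, enqueue [none], visited so far: [15, 8, 34, 30, 40, 21, 35, 18]
  queue [23, 39] -> pop 23, enqueue [none], visited so far: [15, 8, 34, 30, 40, 21, 35, 18, 23]
  queue [39] -> pop 39, enqueue [38], visited so far: [15, 8, 34, 30, 40, 21, 35, 18, 23, 39]
  queue [38] -> pop 38, enqueue [none], visited so far: [15, 8, 34, 30, 40, 21, 35, 18, 23, 39, 38]
Result: [15, 8, 34, 30, 40, 21, 35, 18, 23, 39, 38]


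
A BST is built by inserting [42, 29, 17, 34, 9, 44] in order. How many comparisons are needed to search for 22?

Search path for 22: 42 -> 29 -> 17
Found: False
Comparisons: 3


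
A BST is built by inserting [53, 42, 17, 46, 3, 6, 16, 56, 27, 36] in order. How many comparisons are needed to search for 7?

Search path for 7: 53 -> 42 -> 17 -> 3 -> 6 -> 16
Found: False
Comparisons: 6


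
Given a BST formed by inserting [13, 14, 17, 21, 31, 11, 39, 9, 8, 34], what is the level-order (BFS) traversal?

Tree insertion order: [13, 14, 17, 21, 31, 11, 39, 9, 8, 34]
Tree (level-order array): [13, 11, 14, 9, None, None, 17, 8, None, None, 21, None, None, None, 31, None, 39, 34]
BFS from the root, enqueuing left then right child of each popped node:
  queue [13] -> pop 13, enqueue [11, 14], visited so far: [13]
  queue [11, 14] -> pop 11, enqueue [9], visited so far: [13, 11]
  queue [14, 9] -> pop 14, enqueue [17], visited so far: [13, 11, 14]
  queue [9, 17] -> pop 9, enqueue [8], visited so far: [13, 11, 14, 9]
  queue [17, 8] -> pop 17, enqueue [21], visited so far: [13, 11, 14, 9, 17]
  queue [8, 21] -> pop 8, enqueue [none], visited so far: [13, 11, 14, 9, 17, 8]
  queue [21] -> pop 21, enqueue [31], visited so far: [13, 11, 14, 9, 17, 8, 21]
  queue [31] -> pop 31, enqueue [39], visited so far: [13, 11, 14, 9, 17, 8, 21, 31]
  queue [39] -> pop 39, enqueue [34], visited so far: [13, 11, 14, 9, 17, 8, 21, 31, 39]
  queue [34] -> pop 34, enqueue [none], visited so far: [13, 11, 14, 9, 17, 8, 21, 31, 39, 34]
Result: [13, 11, 14, 9, 17, 8, 21, 31, 39, 34]


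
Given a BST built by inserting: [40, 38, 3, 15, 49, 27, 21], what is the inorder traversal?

Tree insertion order: [40, 38, 3, 15, 49, 27, 21]
Tree (level-order array): [40, 38, 49, 3, None, None, None, None, 15, None, 27, 21]
Inorder traversal: [3, 15, 21, 27, 38, 40, 49]


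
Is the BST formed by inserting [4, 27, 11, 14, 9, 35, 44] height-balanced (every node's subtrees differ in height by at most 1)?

Tree (level-order array): [4, None, 27, 11, 35, 9, 14, None, 44]
Definition: a tree is height-balanced if, at every node, |h(left) - h(right)| <= 1 (empty subtree has height -1).
Bottom-up per-node check:
  node 9: h_left=-1, h_right=-1, diff=0 [OK], height=0
  node 14: h_left=-1, h_right=-1, diff=0 [OK], height=0
  node 11: h_left=0, h_right=0, diff=0 [OK], height=1
  node 44: h_left=-1, h_right=-1, diff=0 [OK], height=0
  node 35: h_left=-1, h_right=0, diff=1 [OK], height=1
  node 27: h_left=1, h_right=1, diff=0 [OK], height=2
  node 4: h_left=-1, h_right=2, diff=3 [FAIL (|-1-2|=3 > 1)], height=3
Node 4 violates the condition: |-1 - 2| = 3 > 1.
Result: Not balanced


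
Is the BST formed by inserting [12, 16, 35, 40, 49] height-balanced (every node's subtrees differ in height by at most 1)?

Tree (level-order array): [12, None, 16, None, 35, None, 40, None, 49]
Definition: a tree is height-balanced if, at every node, |h(left) - h(right)| <= 1 (empty subtree has height -1).
Bottom-up per-node check:
  node 49: h_left=-1, h_right=-1, diff=0 [OK], height=0
  node 40: h_left=-1, h_right=0, diff=1 [OK], height=1
  node 35: h_left=-1, h_right=1, diff=2 [FAIL (|-1-1|=2 > 1)], height=2
  node 16: h_left=-1, h_right=2, diff=3 [FAIL (|-1-2|=3 > 1)], height=3
  node 12: h_left=-1, h_right=3, diff=4 [FAIL (|-1-3|=4 > 1)], height=4
Node 35 violates the condition: |-1 - 1| = 2 > 1.
Result: Not balanced


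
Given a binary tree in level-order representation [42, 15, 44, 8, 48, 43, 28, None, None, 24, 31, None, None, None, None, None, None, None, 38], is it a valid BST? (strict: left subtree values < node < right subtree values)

Level-order array: [42, 15, 44, 8, 48, 43, 28, None, None, 24, 31, None, None, None, None, None, None, None, 38]
Validate using subtree bounds (lo, hi): at each node, require lo < value < hi,
then recurse left with hi=value and right with lo=value.
Preorder trace (stopping at first violation):
  at node 42 with bounds (-inf, +inf): OK
  at node 15 with bounds (-inf, 42): OK
  at node 8 with bounds (-inf, 15): OK
  at node 48 with bounds (15, 42): VIOLATION
Node 48 violates its bound: not (15 < 48 < 42).
Result: Not a valid BST


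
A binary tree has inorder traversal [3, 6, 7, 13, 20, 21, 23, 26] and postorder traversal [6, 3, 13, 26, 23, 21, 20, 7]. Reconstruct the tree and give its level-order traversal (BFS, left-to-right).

Inorder:   [3, 6, 7, 13, 20, 21, 23, 26]
Postorder: [6, 3, 13, 26, 23, 21, 20, 7]
Algorithm: postorder visits root last, so walk postorder right-to-left;
each value is the root of the current inorder slice — split it at that
value, recurse on the right subtree first, then the left.
Recursive splits:
  root=7; inorder splits into left=[3, 6], right=[13, 20, 21, 23, 26]
  root=20; inorder splits into left=[13], right=[21, 23, 26]
  root=21; inorder splits into left=[], right=[23, 26]
  root=23; inorder splits into left=[], right=[26]
  root=26; inorder splits into left=[], right=[]
  root=13; inorder splits into left=[], right=[]
  root=3; inorder splits into left=[], right=[6]
  root=6; inorder splits into left=[], right=[]
Reconstructed level-order: [7, 3, 20, 6, 13, 21, 23, 26]


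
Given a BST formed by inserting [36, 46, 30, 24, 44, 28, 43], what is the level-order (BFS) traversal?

Tree insertion order: [36, 46, 30, 24, 44, 28, 43]
Tree (level-order array): [36, 30, 46, 24, None, 44, None, None, 28, 43]
BFS from the root, enqueuing left then right child of each popped node:
  queue [36] -> pop 36, enqueue [30, 46], visited so far: [36]
  queue [30, 46] -> pop 30, enqueue [24], visited so far: [36, 30]
  queue [46, 24] -> pop 46, enqueue [44], visited so far: [36, 30, 46]
  queue [24, 44] -> pop 24, enqueue [28], visited so far: [36, 30, 46, 24]
  queue [44, 28] -> pop 44, enqueue [43], visited so far: [36, 30, 46, 24, 44]
  queue [28, 43] -> pop 28, enqueue [none], visited so far: [36, 30, 46, 24, 44, 28]
  queue [43] -> pop 43, enqueue [none], visited so far: [36, 30, 46, 24, 44, 28, 43]
Result: [36, 30, 46, 24, 44, 28, 43]


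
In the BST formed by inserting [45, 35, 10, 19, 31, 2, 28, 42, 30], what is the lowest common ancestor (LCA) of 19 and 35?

Tree insertion order: [45, 35, 10, 19, 31, 2, 28, 42, 30]
Tree (level-order array): [45, 35, None, 10, 42, 2, 19, None, None, None, None, None, 31, 28, None, None, 30]
In a BST, the LCA of p=19, q=35 is the first node v on the
root-to-leaf path with p <= v <= q (go left if both < v, right if both > v).
Walk from root:
  at 45: both 19 and 35 < 45, go left
  at 35: 19 <= 35 <= 35, this is the LCA
LCA = 35


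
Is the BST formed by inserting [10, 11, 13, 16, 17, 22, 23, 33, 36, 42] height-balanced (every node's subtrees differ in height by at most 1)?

Tree (level-order array): [10, None, 11, None, 13, None, 16, None, 17, None, 22, None, 23, None, 33, None, 36, None, 42]
Definition: a tree is height-balanced if, at every node, |h(left) - h(right)| <= 1 (empty subtree has height -1).
Bottom-up per-node check:
  node 42: h_left=-1, h_right=-1, diff=0 [OK], height=0
  node 36: h_left=-1, h_right=0, diff=1 [OK], height=1
  node 33: h_left=-1, h_right=1, diff=2 [FAIL (|-1-1|=2 > 1)], height=2
  node 23: h_left=-1, h_right=2, diff=3 [FAIL (|-1-2|=3 > 1)], height=3
  node 22: h_left=-1, h_right=3, diff=4 [FAIL (|-1-3|=4 > 1)], height=4
  node 17: h_left=-1, h_right=4, diff=5 [FAIL (|-1-4|=5 > 1)], height=5
  node 16: h_left=-1, h_right=5, diff=6 [FAIL (|-1-5|=6 > 1)], height=6
  node 13: h_left=-1, h_right=6, diff=7 [FAIL (|-1-6|=7 > 1)], height=7
  node 11: h_left=-1, h_right=7, diff=8 [FAIL (|-1-7|=8 > 1)], height=8
  node 10: h_left=-1, h_right=8, diff=9 [FAIL (|-1-8|=9 > 1)], height=9
Node 33 violates the condition: |-1 - 1| = 2 > 1.
Result: Not balanced
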